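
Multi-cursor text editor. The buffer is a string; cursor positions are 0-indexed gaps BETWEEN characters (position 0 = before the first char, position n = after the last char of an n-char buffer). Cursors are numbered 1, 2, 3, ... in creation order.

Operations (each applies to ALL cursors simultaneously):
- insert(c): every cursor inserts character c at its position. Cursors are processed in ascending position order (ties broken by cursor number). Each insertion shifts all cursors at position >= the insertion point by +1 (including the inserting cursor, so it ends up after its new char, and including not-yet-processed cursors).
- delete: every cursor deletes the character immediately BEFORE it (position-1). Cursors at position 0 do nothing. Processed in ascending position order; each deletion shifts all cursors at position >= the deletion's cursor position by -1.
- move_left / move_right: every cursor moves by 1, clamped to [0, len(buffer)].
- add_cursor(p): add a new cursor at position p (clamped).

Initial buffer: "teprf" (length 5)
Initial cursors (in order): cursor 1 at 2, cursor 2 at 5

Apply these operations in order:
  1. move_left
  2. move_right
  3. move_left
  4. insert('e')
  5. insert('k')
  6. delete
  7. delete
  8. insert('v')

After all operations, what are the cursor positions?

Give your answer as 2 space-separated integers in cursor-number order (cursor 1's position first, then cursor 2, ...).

Answer: 2 6

Derivation:
After op 1 (move_left): buffer="teprf" (len 5), cursors c1@1 c2@4, authorship .....
After op 2 (move_right): buffer="teprf" (len 5), cursors c1@2 c2@5, authorship .....
After op 3 (move_left): buffer="teprf" (len 5), cursors c1@1 c2@4, authorship .....
After op 4 (insert('e')): buffer="teepref" (len 7), cursors c1@2 c2@6, authorship .1...2.
After op 5 (insert('k')): buffer="tekeprekf" (len 9), cursors c1@3 c2@8, authorship .11...22.
After op 6 (delete): buffer="teepref" (len 7), cursors c1@2 c2@6, authorship .1...2.
After op 7 (delete): buffer="teprf" (len 5), cursors c1@1 c2@4, authorship .....
After op 8 (insert('v')): buffer="tveprvf" (len 7), cursors c1@2 c2@6, authorship .1...2.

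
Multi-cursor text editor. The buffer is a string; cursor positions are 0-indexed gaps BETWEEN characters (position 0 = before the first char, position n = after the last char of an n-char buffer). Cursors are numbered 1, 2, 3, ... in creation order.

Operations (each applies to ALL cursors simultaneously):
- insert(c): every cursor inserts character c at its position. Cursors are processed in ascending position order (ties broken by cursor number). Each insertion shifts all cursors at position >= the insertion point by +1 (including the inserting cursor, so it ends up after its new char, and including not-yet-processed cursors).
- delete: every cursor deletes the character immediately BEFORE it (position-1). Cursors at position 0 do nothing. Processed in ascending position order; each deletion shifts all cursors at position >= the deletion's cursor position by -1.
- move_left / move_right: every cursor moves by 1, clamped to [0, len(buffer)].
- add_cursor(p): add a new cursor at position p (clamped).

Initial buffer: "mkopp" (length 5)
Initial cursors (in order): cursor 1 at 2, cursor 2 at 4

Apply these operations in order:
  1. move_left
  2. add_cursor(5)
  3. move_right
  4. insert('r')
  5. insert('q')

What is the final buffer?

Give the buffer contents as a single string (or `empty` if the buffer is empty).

Answer: mkrqoprqprq

Derivation:
After op 1 (move_left): buffer="mkopp" (len 5), cursors c1@1 c2@3, authorship .....
After op 2 (add_cursor(5)): buffer="mkopp" (len 5), cursors c1@1 c2@3 c3@5, authorship .....
After op 3 (move_right): buffer="mkopp" (len 5), cursors c1@2 c2@4 c3@5, authorship .....
After op 4 (insert('r')): buffer="mkroprpr" (len 8), cursors c1@3 c2@6 c3@8, authorship ..1..2.3
After op 5 (insert('q')): buffer="mkrqoprqprq" (len 11), cursors c1@4 c2@8 c3@11, authorship ..11..22.33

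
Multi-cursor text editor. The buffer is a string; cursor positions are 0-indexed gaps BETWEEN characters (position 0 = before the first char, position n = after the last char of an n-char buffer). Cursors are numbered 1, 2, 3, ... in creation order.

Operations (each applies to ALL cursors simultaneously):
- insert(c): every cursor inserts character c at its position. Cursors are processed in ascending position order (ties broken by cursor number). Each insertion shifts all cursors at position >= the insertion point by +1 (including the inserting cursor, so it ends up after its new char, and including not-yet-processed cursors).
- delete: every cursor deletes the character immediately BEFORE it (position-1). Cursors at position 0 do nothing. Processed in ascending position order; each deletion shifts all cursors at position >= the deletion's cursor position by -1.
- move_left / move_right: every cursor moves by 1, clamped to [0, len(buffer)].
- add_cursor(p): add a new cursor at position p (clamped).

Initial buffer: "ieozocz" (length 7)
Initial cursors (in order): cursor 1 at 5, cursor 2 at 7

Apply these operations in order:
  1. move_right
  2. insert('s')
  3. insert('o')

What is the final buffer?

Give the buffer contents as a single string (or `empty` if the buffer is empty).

Answer: ieozocsozso

Derivation:
After op 1 (move_right): buffer="ieozocz" (len 7), cursors c1@6 c2@7, authorship .......
After op 2 (insert('s')): buffer="ieozocszs" (len 9), cursors c1@7 c2@9, authorship ......1.2
After op 3 (insert('o')): buffer="ieozocsozso" (len 11), cursors c1@8 c2@11, authorship ......11.22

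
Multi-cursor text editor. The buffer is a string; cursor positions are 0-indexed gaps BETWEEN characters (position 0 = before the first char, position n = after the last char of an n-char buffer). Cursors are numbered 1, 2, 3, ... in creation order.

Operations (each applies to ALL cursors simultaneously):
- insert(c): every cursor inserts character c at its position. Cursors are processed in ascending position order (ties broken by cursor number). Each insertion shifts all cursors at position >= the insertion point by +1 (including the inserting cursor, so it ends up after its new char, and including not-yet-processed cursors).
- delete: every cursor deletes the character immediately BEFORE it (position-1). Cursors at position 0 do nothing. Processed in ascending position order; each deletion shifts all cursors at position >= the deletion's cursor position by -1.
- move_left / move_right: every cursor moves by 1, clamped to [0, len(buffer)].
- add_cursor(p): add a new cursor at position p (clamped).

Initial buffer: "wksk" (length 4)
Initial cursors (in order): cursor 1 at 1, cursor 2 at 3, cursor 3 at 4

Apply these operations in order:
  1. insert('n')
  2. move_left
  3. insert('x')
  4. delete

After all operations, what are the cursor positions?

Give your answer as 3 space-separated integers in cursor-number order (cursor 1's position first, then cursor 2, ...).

After op 1 (insert('n')): buffer="wnksnkn" (len 7), cursors c1@2 c2@5 c3@7, authorship .1..2.3
After op 2 (move_left): buffer="wnksnkn" (len 7), cursors c1@1 c2@4 c3@6, authorship .1..2.3
After op 3 (insert('x')): buffer="wxnksxnkxn" (len 10), cursors c1@2 c2@6 c3@9, authorship .11..22.33
After op 4 (delete): buffer="wnksnkn" (len 7), cursors c1@1 c2@4 c3@6, authorship .1..2.3

Answer: 1 4 6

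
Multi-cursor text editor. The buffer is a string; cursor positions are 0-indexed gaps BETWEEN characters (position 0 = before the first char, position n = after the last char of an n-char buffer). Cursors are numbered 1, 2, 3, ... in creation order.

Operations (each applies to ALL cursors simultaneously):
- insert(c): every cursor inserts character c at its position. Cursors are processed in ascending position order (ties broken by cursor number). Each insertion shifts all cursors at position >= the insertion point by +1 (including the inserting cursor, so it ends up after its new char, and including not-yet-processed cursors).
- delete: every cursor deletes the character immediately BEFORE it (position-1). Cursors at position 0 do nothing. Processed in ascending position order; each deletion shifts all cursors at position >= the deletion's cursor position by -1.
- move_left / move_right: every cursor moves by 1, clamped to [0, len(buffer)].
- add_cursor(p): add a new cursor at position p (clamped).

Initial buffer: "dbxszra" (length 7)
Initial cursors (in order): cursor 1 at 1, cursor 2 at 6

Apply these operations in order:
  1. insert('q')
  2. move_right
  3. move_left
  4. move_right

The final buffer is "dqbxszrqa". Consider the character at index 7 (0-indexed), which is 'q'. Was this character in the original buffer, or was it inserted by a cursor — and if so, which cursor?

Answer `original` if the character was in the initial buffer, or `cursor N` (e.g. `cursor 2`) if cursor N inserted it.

After op 1 (insert('q')): buffer="dqbxszrqa" (len 9), cursors c1@2 c2@8, authorship .1.....2.
After op 2 (move_right): buffer="dqbxszrqa" (len 9), cursors c1@3 c2@9, authorship .1.....2.
After op 3 (move_left): buffer="dqbxszrqa" (len 9), cursors c1@2 c2@8, authorship .1.....2.
After op 4 (move_right): buffer="dqbxszrqa" (len 9), cursors c1@3 c2@9, authorship .1.....2.
Authorship (.=original, N=cursor N): . 1 . . . . . 2 .
Index 7: author = 2

Answer: cursor 2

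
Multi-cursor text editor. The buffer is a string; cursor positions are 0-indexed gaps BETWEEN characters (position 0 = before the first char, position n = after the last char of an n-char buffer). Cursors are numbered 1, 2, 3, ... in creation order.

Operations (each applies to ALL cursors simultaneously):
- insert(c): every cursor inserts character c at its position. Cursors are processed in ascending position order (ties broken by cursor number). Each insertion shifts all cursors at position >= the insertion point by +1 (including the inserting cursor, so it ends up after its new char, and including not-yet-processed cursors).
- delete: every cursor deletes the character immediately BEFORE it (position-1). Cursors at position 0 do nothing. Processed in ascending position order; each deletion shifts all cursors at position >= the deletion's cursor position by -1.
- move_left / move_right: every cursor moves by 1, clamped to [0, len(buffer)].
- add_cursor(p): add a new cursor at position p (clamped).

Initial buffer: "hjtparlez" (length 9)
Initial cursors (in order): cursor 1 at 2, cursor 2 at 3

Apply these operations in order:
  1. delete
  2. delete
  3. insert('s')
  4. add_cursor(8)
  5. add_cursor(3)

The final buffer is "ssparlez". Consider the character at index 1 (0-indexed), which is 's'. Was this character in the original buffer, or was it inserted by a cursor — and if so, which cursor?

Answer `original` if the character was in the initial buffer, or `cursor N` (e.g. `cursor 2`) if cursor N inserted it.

Answer: cursor 2

Derivation:
After op 1 (delete): buffer="hparlez" (len 7), cursors c1@1 c2@1, authorship .......
After op 2 (delete): buffer="parlez" (len 6), cursors c1@0 c2@0, authorship ......
After op 3 (insert('s')): buffer="ssparlez" (len 8), cursors c1@2 c2@2, authorship 12......
After op 4 (add_cursor(8)): buffer="ssparlez" (len 8), cursors c1@2 c2@2 c3@8, authorship 12......
After op 5 (add_cursor(3)): buffer="ssparlez" (len 8), cursors c1@2 c2@2 c4@3 c3@8, authorship 12......
Authorship (.=original, N=cursor N): 1 2 . . . . . .
Index 1: author = 2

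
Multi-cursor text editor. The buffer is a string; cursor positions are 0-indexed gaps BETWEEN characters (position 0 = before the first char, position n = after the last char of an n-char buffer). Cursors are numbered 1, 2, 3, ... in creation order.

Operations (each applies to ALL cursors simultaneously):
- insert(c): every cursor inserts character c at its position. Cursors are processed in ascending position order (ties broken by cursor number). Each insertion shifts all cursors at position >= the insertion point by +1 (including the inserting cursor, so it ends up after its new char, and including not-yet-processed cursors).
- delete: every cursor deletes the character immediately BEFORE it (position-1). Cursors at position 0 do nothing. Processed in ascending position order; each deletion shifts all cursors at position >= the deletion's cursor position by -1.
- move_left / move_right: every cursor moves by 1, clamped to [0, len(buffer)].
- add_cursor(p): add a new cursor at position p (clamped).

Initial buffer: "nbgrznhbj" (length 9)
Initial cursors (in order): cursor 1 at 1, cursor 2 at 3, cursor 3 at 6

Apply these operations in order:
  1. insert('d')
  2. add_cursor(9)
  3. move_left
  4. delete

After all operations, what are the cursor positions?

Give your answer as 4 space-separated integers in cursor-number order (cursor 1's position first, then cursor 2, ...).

Answer: 0 2 4 4

Derivation:
After op 1 (insert('d')): buffer="ndbgdrzndhbj" (len 12), cursors c1@2 c2@5 c3@9, authorship .1..2...3...
After op 2 (add_cursor(9)): buffer="ndbgdrzndhbj" (len 12), cursors c1@2 c2@5 c3@9 c4@9, authorship .1..2...3...
After op 3 (move_left): buffer="ndbgdrzndhbj" (len 12), cursors c1@1 c2@4 c3@8 c4@8, authorship .1..2...3...
After op 4 (delete): buffer="dbdrdhbj" (len 8), cursors c1@0 c2@2 c3@4 c4@4, authorship 1.2.3...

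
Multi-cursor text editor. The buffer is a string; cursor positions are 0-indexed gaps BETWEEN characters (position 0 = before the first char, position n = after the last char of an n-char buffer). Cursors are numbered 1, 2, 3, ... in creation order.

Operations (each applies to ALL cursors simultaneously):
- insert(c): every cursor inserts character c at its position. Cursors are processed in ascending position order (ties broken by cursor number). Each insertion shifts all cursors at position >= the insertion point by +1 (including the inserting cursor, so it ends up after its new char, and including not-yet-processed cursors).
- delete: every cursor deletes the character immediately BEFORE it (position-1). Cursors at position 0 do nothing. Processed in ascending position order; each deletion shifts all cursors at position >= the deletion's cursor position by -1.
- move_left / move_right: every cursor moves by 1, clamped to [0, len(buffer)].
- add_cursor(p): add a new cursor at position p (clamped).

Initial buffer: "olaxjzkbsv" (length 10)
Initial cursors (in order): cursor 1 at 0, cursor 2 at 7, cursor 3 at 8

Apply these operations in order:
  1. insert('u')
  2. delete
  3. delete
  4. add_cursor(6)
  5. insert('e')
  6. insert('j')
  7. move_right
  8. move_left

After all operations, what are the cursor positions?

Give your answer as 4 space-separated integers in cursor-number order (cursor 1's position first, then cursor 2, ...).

After op 1 (insert('u')): buffer="uolaxjzkubusv" (len 13), cursors c1@1 c2@9 c3@11, authorship 1.......2.3..
After op 2 (delete): buffer="olaxjzkbsv" (len 10), cursors c1@0 c2@7 c3@8, authorship ..........
After op 3 (delete): buffer="olaxjzsv" (len 8), cursors c1@0 c2@6 c3@6, authorship ........
After op 4 (add_cursor(6)): buffer="olaxjzsv" (len 8), cursors c1@0 c2@6 c3@6 c4@6, authorship ........
After op 5 (insert('e')): buffer="eolaxjzeeesv" (len 12), cursors c1@1 c2@10 c3@10 c4@10, authorship 1......234..
After op 6 (insert('j')): buffer="ejolaxjzeeejjjsv" (len 16), cursors c1@2 c2@14 c3@14 c4@14, authorship 11......234234..
After op 7 (move_right): buffer="ejolaxjzeeejjjsv" (len 16), cursors c1@3 c2@15 c3@15 c4@15, authorship 11......234234..
After op 8 (move_left): buffer="ejolaxjzeeejjjsv" (len 16), cursors c1@2 c2@14 c3@14 c4@14, authorship 11......234234..

Answer: 2 14 14 14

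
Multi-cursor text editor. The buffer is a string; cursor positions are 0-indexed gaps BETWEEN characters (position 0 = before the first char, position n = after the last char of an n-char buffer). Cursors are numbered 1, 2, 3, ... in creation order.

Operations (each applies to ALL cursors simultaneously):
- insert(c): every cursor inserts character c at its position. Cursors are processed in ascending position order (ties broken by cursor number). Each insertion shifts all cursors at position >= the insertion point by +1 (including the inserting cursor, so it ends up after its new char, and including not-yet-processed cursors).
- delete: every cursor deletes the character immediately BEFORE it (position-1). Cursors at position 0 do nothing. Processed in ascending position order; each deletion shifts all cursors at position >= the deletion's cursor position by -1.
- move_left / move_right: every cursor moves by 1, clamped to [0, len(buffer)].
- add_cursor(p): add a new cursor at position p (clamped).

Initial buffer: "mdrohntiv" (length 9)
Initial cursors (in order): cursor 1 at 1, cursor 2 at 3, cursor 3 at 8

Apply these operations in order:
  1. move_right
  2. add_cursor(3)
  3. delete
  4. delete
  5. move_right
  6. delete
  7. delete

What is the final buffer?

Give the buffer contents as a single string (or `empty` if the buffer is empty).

After op 1 (move_right): buffer="mdrohntiv" (len 9), cursors c1@2 c2@4 c3@9, authorship .........
After op 2 (add_cursor(3)): buffer="mdrohntiv" (len 9), cursors c1@2 c4@3 c2@4 c3@9, authorship .........
After op 3 (delete): buffer="mhnti" (len 5), cursors c1@1 c2@1 c4@1 c3@5, authorship .....
After op 4 (delete): buffer="hnt" (len 3), cursors c1@0 c2@0 c4@0 c3@3, authorship ...
After op 5 (move_right): buffer="hnt" (len 3), cursors c1@1 c2@1 c4@1 c3@3, authorship ...
After op 6 (delete): buffer="n" (len 1), cursors c1@0 c2@0 c4@0 c3@1, authorship .
After op 7 (delete): buffer="" (len 0), cursors c1@0 c2@0 c3@0 c4@0, authorship 

Answer: empty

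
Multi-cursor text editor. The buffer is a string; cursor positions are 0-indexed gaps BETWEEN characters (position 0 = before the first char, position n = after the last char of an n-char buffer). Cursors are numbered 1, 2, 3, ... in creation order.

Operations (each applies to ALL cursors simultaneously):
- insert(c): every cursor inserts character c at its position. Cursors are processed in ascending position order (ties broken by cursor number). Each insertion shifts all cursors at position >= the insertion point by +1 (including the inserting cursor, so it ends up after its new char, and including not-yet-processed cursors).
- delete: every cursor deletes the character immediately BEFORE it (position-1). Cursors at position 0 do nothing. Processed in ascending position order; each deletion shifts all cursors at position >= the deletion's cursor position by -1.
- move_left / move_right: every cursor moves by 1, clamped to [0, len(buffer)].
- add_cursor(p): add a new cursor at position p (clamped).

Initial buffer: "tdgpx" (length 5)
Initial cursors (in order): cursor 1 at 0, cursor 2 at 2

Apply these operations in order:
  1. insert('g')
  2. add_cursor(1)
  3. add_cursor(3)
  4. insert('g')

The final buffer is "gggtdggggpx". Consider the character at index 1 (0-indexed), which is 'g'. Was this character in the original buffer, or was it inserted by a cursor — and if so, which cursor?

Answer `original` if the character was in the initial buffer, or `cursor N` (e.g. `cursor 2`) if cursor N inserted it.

After op 1 (insert('g')): buffer="gtdggpx" (len 7), cursors c1@1 c2@4, authorship 1..2...
After op 2 (add_cursor(1)): buffer="gtdggpx" (len 7), cursors c1@1 c3@1 c2@4, authorship 1..2...
After op 3 (add_cursor(3)): buffer="gtdggpx" (len 7), cursors c1@1 c3@1 c4@3 c2@4, authorship 1..2...
After op 4 (insert('g')): buffer="gggtdggggpx" (len 11), cursors c1@3 c3@3 c4@6 c2@8, authorship 113..422...
Authorship (.=original, N=cursor N): 1 1 3 . . 4 2 2 . . .
Index 1: author = 1

Answer: cursor 1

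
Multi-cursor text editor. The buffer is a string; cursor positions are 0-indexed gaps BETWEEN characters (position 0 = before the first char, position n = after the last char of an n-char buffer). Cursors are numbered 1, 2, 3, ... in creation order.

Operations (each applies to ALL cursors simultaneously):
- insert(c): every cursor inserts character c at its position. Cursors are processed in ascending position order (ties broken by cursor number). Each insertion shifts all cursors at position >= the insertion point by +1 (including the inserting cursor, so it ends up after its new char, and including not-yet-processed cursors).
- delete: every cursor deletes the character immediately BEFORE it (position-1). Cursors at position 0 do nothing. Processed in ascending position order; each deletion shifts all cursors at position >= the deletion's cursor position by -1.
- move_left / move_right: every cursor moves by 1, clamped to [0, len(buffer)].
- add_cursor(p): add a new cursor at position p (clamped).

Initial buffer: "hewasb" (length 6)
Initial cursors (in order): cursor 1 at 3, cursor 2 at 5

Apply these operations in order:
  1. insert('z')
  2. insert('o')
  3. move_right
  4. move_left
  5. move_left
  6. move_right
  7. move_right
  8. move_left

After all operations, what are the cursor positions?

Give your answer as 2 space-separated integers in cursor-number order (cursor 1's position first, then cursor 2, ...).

Answer: 5 9

Derivation:
After op 1 (insert('z')): buffer="hewzaszb" (len 8), cursors c1@4 c2@7, authorship ...1..2.
After op 2 (insert('o')): buffer="hewzoaszob" (len 10), cursors c1@5 c2@9, authorship ...11..22.
After op 3 (move_right): buffer="hewzoaszob" (len 10), cursors c1@6 c2@10, authorship ...11..22.
After op 4 (move_left): buffer="hewzoaszob" (len 10), cursors c1@5 c2@9, authorship ...11..22.
After op 5 (move_left): buffer="hewzoaszob" (len 10), cursors c1@4 c2@8, authorship ...11..22.
After op 6 (move_right): buffer="hewzoaszob" (len 10), cursors c1@5 c2@9, authorship ...11..22.
After op 7 (move_right): buffer="hewzoaszob" (len 10), cursors c1@6 c2@10, authorship ...11..22.
After op 8 (move_left): buffer="hewzoaszob" (len 10), cursors c1@5 c2@9, authorship ...11..22.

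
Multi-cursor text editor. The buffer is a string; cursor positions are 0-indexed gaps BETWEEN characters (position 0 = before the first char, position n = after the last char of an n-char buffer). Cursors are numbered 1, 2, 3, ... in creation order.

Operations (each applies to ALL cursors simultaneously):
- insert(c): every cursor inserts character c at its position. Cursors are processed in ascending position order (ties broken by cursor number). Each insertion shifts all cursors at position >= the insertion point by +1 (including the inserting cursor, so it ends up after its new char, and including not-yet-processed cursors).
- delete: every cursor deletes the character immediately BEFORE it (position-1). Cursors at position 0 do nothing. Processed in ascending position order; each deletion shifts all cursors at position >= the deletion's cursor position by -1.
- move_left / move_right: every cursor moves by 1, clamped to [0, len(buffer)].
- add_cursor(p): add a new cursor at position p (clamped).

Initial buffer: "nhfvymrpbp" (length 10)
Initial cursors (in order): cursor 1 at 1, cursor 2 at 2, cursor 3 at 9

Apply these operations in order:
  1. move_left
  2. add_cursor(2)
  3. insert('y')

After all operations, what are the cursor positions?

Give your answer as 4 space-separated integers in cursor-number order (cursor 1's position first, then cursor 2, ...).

Answer: 1 3 12 5

Derivation:
After op 1 (move_left): buffer="nhfvymrpbp" (len 10), cursors c1@0 c2@1 c3@8, authorship ..........
After op 2 (add_cursor(2)): buffer="nhfvymrpbp" (len 10), cursors c1@0 c2@1 c4@2 c3@8, authorship ..........
After op 3 (insert('y')): buffer="ynyhyfvymrpybp" (len 14), cursors c1@1 c2@3 c4@5 c3@12, authorship 1.2.4......3..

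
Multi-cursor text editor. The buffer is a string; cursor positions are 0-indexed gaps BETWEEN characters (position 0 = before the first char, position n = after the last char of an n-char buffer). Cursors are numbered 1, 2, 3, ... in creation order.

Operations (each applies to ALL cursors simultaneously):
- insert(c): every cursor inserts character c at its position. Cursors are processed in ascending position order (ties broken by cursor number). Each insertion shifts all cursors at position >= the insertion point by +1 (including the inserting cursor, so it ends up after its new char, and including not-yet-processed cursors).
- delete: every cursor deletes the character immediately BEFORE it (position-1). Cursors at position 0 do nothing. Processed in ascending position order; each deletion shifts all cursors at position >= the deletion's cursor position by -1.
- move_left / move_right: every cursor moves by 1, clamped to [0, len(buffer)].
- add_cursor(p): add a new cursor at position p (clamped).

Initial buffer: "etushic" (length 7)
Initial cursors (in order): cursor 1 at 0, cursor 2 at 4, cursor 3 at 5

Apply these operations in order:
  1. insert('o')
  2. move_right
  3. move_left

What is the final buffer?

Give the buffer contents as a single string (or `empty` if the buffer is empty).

After op 1 (insert('o')): buffer="oetusohoic" (len 10), cursors c1@1 c2@6 c3@8, authorship 1....2.3..
After op 2 (move_right): buffer="oetusohoic" (len 10), cursors c1@2 c2@7 c3@9, authorship 1....2.3..
After op 3 (move_left): buffer="oetusohoic" (len 10), cursors c1@1 c2@6 c3@8, authorship 1....2.3..

Answer: oetusohoic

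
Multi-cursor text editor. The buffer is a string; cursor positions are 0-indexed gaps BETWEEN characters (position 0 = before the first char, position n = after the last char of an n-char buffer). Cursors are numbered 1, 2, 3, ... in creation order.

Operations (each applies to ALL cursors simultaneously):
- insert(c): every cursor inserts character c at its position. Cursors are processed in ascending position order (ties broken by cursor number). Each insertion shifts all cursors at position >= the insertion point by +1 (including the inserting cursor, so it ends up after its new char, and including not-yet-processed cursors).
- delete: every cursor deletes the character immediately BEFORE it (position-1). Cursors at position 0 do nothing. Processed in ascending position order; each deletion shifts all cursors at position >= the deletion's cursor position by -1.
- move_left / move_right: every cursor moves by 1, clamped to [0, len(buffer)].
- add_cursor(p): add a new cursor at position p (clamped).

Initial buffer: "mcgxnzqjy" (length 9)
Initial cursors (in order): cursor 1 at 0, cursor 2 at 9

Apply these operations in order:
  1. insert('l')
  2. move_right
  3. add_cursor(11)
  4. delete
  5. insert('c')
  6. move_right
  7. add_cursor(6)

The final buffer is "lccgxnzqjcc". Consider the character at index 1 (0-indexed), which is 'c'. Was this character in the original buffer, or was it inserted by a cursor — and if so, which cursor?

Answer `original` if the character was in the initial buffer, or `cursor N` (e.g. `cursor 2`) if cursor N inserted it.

Answer: cursor 1

Derivation:
After op 1 (insert('l')): buffer="lmcgxnzqjyl" (len 11), cursors c1@1 c2@11, authorship 1.........2
After op 2 (move_right): buffer="lmcgxnzqjyl" (len 11), cursors c1@2 c2@11, authorship 1.........2
After op 3 (add_cursor(11)): buffer="lmcgxnzqjyl" (len 11), cursors c1@2 c2@11 c3@11, authorship 1.........2
After op 4 (delete): buffer="lcgxnzqj" (len 8), cursors c1@1 c2@8 c3@8, authorship 1.......
After op 5 (insert('c')): buffer="lccgxnzqjcc" (len 11), cursors c1@2 c2@11 c3@11, authorship 11.......23
After op 6 (move_right): buffer="lccgxnzqjcc" (len 11), cursors c1@3 c2@11 c3@11, authorship 11.......23
After op 7 (add_cursor(6)): buffer="lccgxnzqjcc" (len 11), cursors c1@3 c4@6 c2@11 c3@11, authorship 11.......23
Authorship (.=original, N=cursor N): 1 1 . . . . . . . 2 3
Index 1: author = 1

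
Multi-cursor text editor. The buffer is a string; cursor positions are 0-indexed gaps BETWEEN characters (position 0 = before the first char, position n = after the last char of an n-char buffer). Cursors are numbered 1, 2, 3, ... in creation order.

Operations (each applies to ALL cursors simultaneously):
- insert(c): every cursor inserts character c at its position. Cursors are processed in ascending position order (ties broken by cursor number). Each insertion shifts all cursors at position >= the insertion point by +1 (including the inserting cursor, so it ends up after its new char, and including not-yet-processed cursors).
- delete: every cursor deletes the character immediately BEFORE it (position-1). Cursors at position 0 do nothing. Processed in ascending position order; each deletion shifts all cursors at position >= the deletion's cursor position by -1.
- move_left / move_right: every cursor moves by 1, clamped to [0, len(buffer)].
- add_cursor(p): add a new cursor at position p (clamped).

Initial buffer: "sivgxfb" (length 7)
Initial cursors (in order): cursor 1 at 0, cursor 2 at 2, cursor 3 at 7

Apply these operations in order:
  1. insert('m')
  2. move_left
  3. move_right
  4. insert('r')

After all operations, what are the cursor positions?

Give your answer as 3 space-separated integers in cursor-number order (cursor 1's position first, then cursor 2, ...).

After op 1 (insert('m')): buffer="msimvgxfbm" (len 10), cursors c1@1 c2@4 c3@10, authorship 1..2.....3
After op 2 (move_left): buffer="msimvgxfbm" (len 10), cursors c1@0 c2@3 c3@9, authorship 1..2.....3
After op 3 (move_right): buffer="msimvgxfbm" (len 10), cursors c1@1 c2@4 c3@10, authorship 1..2.....3
After op 4 (insert('r')): buffer="mrsimrvgxfbmr" (len 13), cursors c1@2 c2@6 c3@13, authorship 11..22.....33

Answer: 2 6 13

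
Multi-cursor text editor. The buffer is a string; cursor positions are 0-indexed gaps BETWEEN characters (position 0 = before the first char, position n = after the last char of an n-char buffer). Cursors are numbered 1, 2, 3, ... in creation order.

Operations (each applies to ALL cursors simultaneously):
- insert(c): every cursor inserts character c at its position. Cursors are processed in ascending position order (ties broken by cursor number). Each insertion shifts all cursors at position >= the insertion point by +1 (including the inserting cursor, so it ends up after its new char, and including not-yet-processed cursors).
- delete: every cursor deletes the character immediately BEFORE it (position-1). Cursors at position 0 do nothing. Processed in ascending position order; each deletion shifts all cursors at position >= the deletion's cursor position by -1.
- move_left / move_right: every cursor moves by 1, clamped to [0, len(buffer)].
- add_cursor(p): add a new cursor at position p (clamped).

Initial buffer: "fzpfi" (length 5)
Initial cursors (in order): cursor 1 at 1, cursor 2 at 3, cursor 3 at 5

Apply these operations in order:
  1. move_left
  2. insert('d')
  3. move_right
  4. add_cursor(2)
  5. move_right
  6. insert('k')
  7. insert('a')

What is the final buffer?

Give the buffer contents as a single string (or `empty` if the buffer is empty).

Answer: dfzkkaadpfkadika

Derivation:
After op 1 (move_left): buffer="fzpfi" (len 5), cursors c1@0 c2@2 c3@4, authorship .....
After op 2 (insert('d')): buffer="dfzdpfdi" (len 8), cursors c1@1 c2@4 c3@7, authorship 1..2..3.
After op 3 (move_right): buffer="dfzdpfdi" (len 8), cursors c1@2 c2@5 c3@8, authorship 1..2..3.
After op 4 (add_cursor(2)): buffer="dfzdpfdi" (len 8), cursors c1@2 c4@2 c2@5 c3@8, authorship 1..2..3.
After op 5 (move_right): buffer="dfzdpfdi" (len 8), cursors c1@3 c4@3 c2@6 c3@8, authorship 1..2..3.
After op 6 (insert('k')): buffer="dfzkkdpfkdik" (len 12), cursors c1@5 c4@5 c2@9 c3@12, authorship 1..142..23.3
After op 7 (insert('a')): buffer="dfzkkaadpfkadika" (len 16), cursors c1@7 c4@7 c2@12 c3@16, authorship 1..14142..223.33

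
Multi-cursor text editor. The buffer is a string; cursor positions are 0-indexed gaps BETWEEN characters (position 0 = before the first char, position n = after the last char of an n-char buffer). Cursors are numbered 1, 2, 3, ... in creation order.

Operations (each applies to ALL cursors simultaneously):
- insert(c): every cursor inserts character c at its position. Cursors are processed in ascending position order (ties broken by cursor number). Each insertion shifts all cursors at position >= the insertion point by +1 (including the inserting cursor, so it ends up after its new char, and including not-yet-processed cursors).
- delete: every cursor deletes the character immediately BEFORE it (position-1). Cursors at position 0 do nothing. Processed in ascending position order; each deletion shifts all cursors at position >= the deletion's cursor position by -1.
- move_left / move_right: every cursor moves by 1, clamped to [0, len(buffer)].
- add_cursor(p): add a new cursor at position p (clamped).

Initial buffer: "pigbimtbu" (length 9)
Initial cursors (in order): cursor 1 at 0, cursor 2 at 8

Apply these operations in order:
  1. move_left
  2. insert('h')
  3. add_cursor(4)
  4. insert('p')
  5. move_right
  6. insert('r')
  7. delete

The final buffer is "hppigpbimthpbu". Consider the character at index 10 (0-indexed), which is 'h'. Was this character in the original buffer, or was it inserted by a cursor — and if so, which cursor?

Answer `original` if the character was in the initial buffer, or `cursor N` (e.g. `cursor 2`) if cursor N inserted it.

After op 1 (move_left): buffer="pigbimtbu" (len 9), cursors c1@0 c2@7, authorship .........
After op 2 (insert('h')): buffer="hpigbimthbu" (len 11), cursors c1@1 c2@9, authorship 1.......2..
After op 3 (add_cursor(4)): buffer="hpigbimthbu" (len 11), cursors c1@1 c3@4 c2@9, authorship 1.......2..
After op 4 (insert('p')): buffer="hppigpbimthpbu" (len 14), cursors c1@2 c3@6 c2@12, authorship 11...3....22..
After op 5 (move_right): buffer="hppigpbimthpbu" (len 14), cursors c1@3 c3@7 c2@13, authorship 11...3....22..
After op 6 (insert('r')): buffer="hpprigpbrimthpbru" (len 17), cursors c1@4 c3@9 c2@16, authorship 11.1..3.3...22.2.
After op 7 (delete): buffer="hppigpbimthpbu" (len 14), cursors c1@3 c3@7 c2@13, authorship 11...3....22..
Authorship (.=original, N=cursor N): 1 1 . . . 3 . . . . 2 2 . .
Index 10: author = 2

Answer: cursor 2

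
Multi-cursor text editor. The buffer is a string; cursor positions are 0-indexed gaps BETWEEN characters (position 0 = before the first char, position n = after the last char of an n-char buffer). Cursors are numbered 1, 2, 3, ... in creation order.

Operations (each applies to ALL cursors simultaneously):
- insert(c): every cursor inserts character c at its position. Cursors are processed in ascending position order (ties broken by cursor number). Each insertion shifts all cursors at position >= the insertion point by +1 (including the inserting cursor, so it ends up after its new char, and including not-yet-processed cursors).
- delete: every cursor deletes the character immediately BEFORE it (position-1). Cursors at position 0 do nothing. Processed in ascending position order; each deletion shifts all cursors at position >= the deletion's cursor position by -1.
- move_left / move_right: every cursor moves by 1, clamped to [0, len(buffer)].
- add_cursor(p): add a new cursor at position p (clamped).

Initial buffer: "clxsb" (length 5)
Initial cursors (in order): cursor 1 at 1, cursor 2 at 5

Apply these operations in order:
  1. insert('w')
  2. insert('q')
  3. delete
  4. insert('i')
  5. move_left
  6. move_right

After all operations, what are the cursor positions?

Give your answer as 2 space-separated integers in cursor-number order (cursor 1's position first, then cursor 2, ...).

Answer: 3 9

Derivation:
After op 1 (insert('w')): buffer="cwlxsbw" (len 7), cursors c1@2 c2@7, authorship .1....2
After op 2 (insert('q')): buffer="cwqlxsbwq" (len 9), cursors c1@3 c2@9, authorship .11....22
After op 3 (delete): buffer="cwlxsbw" (len 7), cursors c1@2 c2@7, authorship .1....2
After op 4 (insert('i')): buffer="cwilxsbwi" (len 9), cursors c1@3 c2@9, authorship .11....22
After op 5 (move_left): buffer="cwilxsbwi" (len 9), cursors c1@2 c2@8, authorship .11....22
After op 6 (move_right): buffer="cwilxsbwi" (len 9), cursors c1@3 c2@9, authorship .11....22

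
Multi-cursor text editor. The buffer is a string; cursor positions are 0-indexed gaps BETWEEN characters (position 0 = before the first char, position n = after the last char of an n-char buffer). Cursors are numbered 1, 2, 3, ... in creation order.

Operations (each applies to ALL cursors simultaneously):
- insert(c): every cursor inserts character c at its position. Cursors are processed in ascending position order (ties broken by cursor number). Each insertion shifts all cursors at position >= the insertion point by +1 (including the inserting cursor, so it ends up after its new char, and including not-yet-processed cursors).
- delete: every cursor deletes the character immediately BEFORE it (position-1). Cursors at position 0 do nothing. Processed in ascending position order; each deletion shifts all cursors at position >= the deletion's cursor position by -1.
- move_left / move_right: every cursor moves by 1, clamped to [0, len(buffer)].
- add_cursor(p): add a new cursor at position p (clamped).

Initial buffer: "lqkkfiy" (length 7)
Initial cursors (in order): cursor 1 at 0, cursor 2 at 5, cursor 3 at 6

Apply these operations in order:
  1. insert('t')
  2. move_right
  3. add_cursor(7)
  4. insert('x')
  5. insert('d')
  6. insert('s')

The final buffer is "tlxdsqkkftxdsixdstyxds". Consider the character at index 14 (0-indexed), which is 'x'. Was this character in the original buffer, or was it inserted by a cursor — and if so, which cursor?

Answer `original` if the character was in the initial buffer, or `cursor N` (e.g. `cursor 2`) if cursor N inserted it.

Answer: cursor 2

Derivation:
After op 1 (insert('t')): buffer="tlqkkftity" (len 10), cursors c1@1 c2@7 c3@9, authorship 1.....2.3.
After op 2 (move_right): buffer="tlqkkftity" (len 10), cursors c1@2 c2@8 c3@10, authorship 1.....2.3.
After op 3 (add_cursor(7)): buffer="tlqkkftity" (len 10), cursors c1@2 c4@7 c2@8 c3@10, authorship 1.....2.3.
After op 4 (insert('x')): buffer="tlxqkkftxixtyx" (len 14), cursors c1@3 c4@9 c2@11 c3@14, authorship 1.1....24.23.3
After op 5 (insert('d')): buffer="tlxdqkkftxdixdtyxd" (len 18), cursors c1@4 c4@11 c2@14 c3@18, authorship 1.11....244.223.33
After op 6 (insert('s')): buffer="tlxdsqkkftxdsixdstyxds" (len 22), cursors c1@5 c4@13 c2@17 c3@22, authorship 1.111....2444.2223.333
Authorship (.=original, N=cursor N): 1 . 1 1 1 . . . . 2 4 4 4 . 2 2 2 3 . 3 3 3
Index 14: author = 2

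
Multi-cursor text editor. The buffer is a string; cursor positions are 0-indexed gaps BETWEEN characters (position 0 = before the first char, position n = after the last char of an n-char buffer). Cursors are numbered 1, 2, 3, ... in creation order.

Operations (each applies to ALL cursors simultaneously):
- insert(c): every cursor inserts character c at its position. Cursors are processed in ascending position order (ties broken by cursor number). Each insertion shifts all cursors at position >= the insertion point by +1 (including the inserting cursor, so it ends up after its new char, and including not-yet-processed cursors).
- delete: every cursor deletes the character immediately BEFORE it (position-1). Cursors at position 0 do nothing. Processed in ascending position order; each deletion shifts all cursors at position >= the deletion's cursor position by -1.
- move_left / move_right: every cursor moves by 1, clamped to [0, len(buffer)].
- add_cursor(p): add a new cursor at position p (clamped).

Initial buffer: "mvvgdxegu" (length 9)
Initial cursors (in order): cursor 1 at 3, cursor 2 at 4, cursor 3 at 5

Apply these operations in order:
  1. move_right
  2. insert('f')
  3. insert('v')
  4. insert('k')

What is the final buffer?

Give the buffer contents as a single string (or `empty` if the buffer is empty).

After op 1 (move_right): buffer="mvvgdxegu" (len 9), cursors c1@4 c2@5 c3@6, authorship .........
After op 2 (insert('f')): buffer="mvvgfdfxfegu" (len 12), cursors c1@5 c2@7 c3@9, authorship ....1.2.3...
After op 3 (insert('v')): buffer="mvvgfvdfvxfvegu" (len 15), cursors c1@6 c2@9 c3@12, authorship ....11.22.33...
After op 4 (insert('k')): buffer="mvvgfvkdfvkxfvkegu" (len 18), cursors c1@7 c2@11 c3@15, authorship ....111.222.333...

Answer: mvvgfvkdfvkxfvkegu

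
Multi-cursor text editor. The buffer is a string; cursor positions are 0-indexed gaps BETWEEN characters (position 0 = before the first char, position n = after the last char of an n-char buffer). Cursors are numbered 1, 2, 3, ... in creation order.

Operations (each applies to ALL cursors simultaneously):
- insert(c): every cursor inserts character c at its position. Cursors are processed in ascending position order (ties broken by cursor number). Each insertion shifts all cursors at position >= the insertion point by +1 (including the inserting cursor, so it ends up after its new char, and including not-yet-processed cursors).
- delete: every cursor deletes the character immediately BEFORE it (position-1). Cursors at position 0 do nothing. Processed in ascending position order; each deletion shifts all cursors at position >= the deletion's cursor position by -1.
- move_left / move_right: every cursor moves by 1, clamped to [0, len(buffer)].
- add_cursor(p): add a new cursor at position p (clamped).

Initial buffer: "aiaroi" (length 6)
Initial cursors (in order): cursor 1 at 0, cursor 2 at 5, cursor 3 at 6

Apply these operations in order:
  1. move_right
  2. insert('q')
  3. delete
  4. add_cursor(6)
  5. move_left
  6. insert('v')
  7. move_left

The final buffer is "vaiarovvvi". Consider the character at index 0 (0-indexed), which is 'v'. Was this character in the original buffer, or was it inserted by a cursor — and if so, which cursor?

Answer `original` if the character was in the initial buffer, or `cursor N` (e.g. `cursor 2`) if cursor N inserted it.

After op 1 (move_right): buffer="aiaroi" (len 6), cursors c1@1 c2@6 c3@6, authorship ......
After op 2 (insert('q')): buffer="aqiaroiqq" (len 9), cursors c1@2 c2@9 c3@9, authorship .1.....23
After op 3 (delete): buffer="aiaroi" (len 6), cursors c1@1 c2@6 c3@6, authorship ......
After op 4 (add_cursor(6)): buffer="aiaroi" (len 6), cursors c1@1 c2@6 c3@6 c4@6, authorship ......
After op 5 (move_left): buffer="aiaroi" (len 6), cursors c1@0 c2@5 c3@5 c4@5, authorship ......
After op 6 (insert('v')): buffer="vaiarovvvi" (len 10), cursors c1@1 c2@9 c3@9 c4@9, authorship 1.....234.
After op 7 (move_left): buffer="vaiarovvvi" (len 10), cursors c1@0 c2@8 c3@8 c4@8, authorship 1.....234.
Authorship (.=original, N=cursor N): 1 . . . . . 2 3 4 .
Index 0: author = 1

Answer: cursor 1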